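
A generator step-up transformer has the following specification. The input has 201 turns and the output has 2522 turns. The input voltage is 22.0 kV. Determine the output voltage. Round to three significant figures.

V_out/V_in = N_out/N_in, so V_out = 22000 × 2522/201 = 276000 V.

V_out ≈ 276000 V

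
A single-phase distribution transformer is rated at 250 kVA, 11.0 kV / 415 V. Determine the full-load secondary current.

I_s = S/V_s = 250000/415 = 602 A.

I_s ≈ 602 A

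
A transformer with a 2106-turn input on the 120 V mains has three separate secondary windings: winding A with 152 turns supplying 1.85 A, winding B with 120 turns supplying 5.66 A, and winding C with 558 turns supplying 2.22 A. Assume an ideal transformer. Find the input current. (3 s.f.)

V_A = 120 × 152/2106 = 8.6610 V; V_B = 120 × 120/2106 = 6.8376 V; V_C = 120 × 558/2106 = 31.795 V.
P_out = V_A I_A + V_B I_B + V_C I_C = 8.6610×1.85 + 6.8376×5.66 + 31.795×2.22 = 16.023 + 38.701 + 70.585 = 125.31 W.
Ideal ⇒ P_in = P_out, so I_in = P_out/V_in = 125.31/120 = 1.04 A.

I_in ≈ 1.04 A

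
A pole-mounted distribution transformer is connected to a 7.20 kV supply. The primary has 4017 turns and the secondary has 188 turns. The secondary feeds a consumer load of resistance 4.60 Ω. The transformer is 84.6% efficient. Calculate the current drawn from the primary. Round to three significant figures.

V_s = 7200 × 188/4017 = 336.97 V.
I_s = V_s/R = 336.97/4.60 = 73.254 A.
P_out = V_s I_s = 336.97 × 73.254 = 24684 W.
P_in = P_out/η = 24684/0.846 = 29178 W.
I_p = P_in/V_p = 29178/7200 = 4.05 A.

I_p ≈ 4.05 A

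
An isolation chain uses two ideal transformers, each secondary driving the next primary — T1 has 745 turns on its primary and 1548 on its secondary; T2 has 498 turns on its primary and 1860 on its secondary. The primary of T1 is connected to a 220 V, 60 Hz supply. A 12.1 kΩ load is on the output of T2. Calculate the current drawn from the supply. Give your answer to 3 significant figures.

I_supply ≈ 1.10 A

After T1: V = 220.00 × 1548/745 = 457.13 V.
After T2: V = 457.13 × 1860/498 = 1707.3 V.
I_load = 1707.3/12100 = 0.14110 A, so P_out = 1707.3 × 0.14110 = 240.91 W.
All ideal ⇒ P_in = P_out, so I_supply = 240.91/220 = 1.10 A.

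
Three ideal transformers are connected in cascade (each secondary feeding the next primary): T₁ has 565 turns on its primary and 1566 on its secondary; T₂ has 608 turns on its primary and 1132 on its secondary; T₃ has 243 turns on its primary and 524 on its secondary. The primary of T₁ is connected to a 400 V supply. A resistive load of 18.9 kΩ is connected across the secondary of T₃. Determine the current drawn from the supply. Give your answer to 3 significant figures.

Secondary of T₁: V = 400.00 × 1566/565 = 1108.7 V.
Secondary of T₂: V = 1108.7 × 1132/608 = 2064.2 V.
Secondary of T₃: V = 2064.2 × 524/243 = 4451.1 V.
I_load = 4451.1/18900 = 0.23551 A, so P_out = 4451.1 × 0.23551 = 1048.3 W.
All ideal ⇒ P_in = P_out, so I_supply = 1048.3/400 = 2.62 A.

I_supply ≈ 2.62 A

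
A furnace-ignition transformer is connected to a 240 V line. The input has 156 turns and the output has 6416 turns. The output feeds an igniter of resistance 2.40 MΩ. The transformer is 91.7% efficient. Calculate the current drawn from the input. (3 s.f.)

V_out = 240 × 6416/156 = 9870.8 V.
I_out = V_out/R = 9870.8/(2.40×10^6) = 0.0041128 A.
P_out = V_out I_out = 9870.8 × 0.0041128 = 40.597 W.
P_in = P_out/η = 40.597/0.917 = 44.271 W.
I_in = P_in/V_in = 44.271/240 = 0.184 A.

I_in ≈ 0.184 A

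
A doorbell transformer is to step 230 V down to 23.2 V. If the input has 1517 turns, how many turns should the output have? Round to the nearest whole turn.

N_out/N_in = V_out/V_in, so N_out = 1517 × 23.2/230 = 153.0 ≈ 153 turns.

N_out = 153 turns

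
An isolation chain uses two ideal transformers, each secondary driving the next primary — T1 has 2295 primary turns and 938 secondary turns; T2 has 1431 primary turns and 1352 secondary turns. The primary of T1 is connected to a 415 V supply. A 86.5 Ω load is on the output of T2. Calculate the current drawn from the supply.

I_supply ≈ 0.715 A

Secondary of T1: V = 415.00 × 938/2295 = 169.62 V.
Secondary of T2: V = 169.62 × 1352/1431 = 160.25 V.
I_load = 160.25/86.5 = 1.8526 A, so P_out = 160.25 × 1.8526 = 296.89 W.
All ideal ⇒ P_in = P_out, so I_supply = 296.89/415 = 0.715 A.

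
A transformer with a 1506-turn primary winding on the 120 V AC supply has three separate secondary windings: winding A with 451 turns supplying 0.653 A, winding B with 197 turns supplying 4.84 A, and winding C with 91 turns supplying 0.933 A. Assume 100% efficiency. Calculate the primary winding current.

I_p ≈ 0.885 A

V_A = 120 × 451/1506 = 35.936 V; V_B = 120 × 197/1506 = 15.697 V; V_C = 120 × 91/1506 = 7.2510 V.
P_out = V_A I_A + V_B I_B + V_C I_C = 35.936×0.653 + 15.697×4.84 + 7.2510×0.933 = 23.466 + 75.975 + 6.7652 = 106.21 W.
Ideal ⇒ P_in = P_out, so I_p = P_out/V_p = 106.21/120 = 0.885 A.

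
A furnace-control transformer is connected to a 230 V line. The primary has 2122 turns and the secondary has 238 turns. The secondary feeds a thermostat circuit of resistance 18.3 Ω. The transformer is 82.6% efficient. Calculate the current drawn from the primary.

I_p ≈ 0.191 A

V_s = 230 × 238/2122 = 25.796 V.
I_s = V_s/R = 25.796/18.3 = 1.4096 A.
P_out = V_s I_s = 25.796 × 1.4096 = 36.364 W.
P_in = P_out/η = 36.364/0.826 = 44.024 W.
I_p = P_in/V_p = 44.024/230 = 0.191 A.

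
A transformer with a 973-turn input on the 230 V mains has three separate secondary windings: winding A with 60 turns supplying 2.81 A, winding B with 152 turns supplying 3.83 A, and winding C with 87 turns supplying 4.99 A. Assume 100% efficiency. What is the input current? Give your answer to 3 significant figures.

I_in ≈ 1.22 A

V_A = 230 × 60/973 = 14.183 V; V_B = 230 × 152/973 = 35.930 V; V_C = 230 × 87/973 = 20.565 V.
P_out = V_A I_A + V_B I_B + V_C I_C = 14.183×2.81 + 35.930×3.83 + 20.565×4.99 = 39.854 + 137.61 + 102.62 = 280.09 W.
Ideal ⇒ P_in = P_out, so I_in = P_out/V_in = 280.09/230 = 1.22 A.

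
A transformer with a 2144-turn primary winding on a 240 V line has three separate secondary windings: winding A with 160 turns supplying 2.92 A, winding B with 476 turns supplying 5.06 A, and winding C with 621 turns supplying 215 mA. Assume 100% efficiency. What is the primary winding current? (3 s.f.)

I_p ≈ 1.40 A

V_A = 240 × 160/2144 = 17.910 V; V_B = 240 × 476/2144 = 53.284 V; V_C = 240 × 621/2144 = 69.515 V.
P_out = V_A I_A + V_B I_B + V_C I_C = 17.910×2.92 + 53.284×5.06 + 69.515×0.215 = 52.299 + 269.61 + 14.946 = 336.86 W.
Ideal ⇒ P_in = P_out, so I_p = P_out/V_p = 336.86/240 = 1.40 A.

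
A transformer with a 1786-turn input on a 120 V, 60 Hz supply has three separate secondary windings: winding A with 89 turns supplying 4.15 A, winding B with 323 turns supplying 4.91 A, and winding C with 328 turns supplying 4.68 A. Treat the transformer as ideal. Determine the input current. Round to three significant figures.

I_in ≈ 1.95 A

V_A = 120 × 89/1786 = 5.9798 V; V_B = 120 × 323/1786 = 21.702 V; V_C = 120 × 328/1786 = 22.038 V.
P_out = V_A I_A + V_B I_B + V_C I_C = 5.9798×4.15 + 21.702×4.91 + 22.038×4.68 = 24.816 + 106.56 + 103.14 = 234.51 W.
Ideal ⇒ P_in = P_out, so I_in = P_out/V_in = 234.51/120 = 1.95 A.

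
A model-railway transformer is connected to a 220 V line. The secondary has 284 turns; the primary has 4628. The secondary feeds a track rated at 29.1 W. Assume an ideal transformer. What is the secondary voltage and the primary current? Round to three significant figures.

V_s ≈ 13.5 V, I_p ≈ 0.132 A

V_s = V_p × N_s/N_p = 220 × 284/4628 = 13.500 V.
I_s = P/V_s = 29.1/13.500 = 2.1555 A.
I_p = I_s × N_s/N_p = 2.1555 × 284/4628 = 0.132 A.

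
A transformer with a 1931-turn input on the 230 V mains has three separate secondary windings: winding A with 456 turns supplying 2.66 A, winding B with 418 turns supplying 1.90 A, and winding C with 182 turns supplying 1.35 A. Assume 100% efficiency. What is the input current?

I_in ≈ 1.17 A

V_A = 230 × 456/1931 = 54.314 V; V_B = 230 × 418/1931 = 49.788 V; V_C = 230 × 182/1931 = 21.678 V.
P_out = V_A I_A + V_B I_B + V_C I_C = 54.314×2.66 + 49.788×1.90 + 21.678×1.35 = 144.47 + 94.597 + 29.265 = 268.34 W.
Ideal ⇒ P_in = P_out, so I_in = P_out/V_in = 268.34/230 = 1.17 A.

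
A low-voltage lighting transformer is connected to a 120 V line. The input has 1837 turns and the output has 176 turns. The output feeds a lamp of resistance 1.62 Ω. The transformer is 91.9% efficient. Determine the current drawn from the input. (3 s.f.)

V_out = 120 × 176/1837 = 11.497 V.
I_out = V_out/R = 11.497/1.62 = 7.0969 A.
P_out = V_out I_out = 11.497 × 7.0969 = 81.593 W.
P_in = P_out/η = 81.593/0.919 = 88.785 W.
I_in = P_in/V_in = 88.785/120 = 0.740 A.

I_in ≈ 0.740 A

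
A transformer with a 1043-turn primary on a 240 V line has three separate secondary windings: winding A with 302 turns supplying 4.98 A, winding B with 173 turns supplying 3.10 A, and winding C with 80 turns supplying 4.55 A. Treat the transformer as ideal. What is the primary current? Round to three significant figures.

V_A = 240 × 302/1043 = 69.492 V; V_B = 240 × 173/1043 = 39.808 V; V_C = 240 × 80/1043 = 18.408 V.
P_out = V_A I_A + V_B I_B + V_C I_C = 69.492×4.98 + 39.808×3.10 + 18.408×4.55 = 346.07 + 123.41 + 83.758 = 553.23 W.
Ideal ⇒ P_in = P_out, so I_p = P_out/V_p = 553.23/240 = 2.31 A.

I_p ≈ 2.31 A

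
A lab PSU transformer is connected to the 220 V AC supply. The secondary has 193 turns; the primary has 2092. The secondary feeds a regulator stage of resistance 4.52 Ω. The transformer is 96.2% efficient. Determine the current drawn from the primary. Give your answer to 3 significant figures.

I_p ≈ 0.431 A

V_s = 220 × 193/2092 = 20.296 V.
I_s = V_s/R = 20.296/4.52 = 4.4903 A.
P_out = V_s I_s = 20.296 × 4.4903 = 91.138 W.
P_in = P_out/η = 91.138/0.962 = 94.738 W.
I_p = P_in/V_p = 94.738/220 = 0.431 A.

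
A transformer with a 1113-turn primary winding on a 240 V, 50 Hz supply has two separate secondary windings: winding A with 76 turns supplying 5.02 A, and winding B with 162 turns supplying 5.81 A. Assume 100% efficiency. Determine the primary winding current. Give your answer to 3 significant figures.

V_A = 240 × 76/1113 = 16.388 V; V_B = 240 × 162/1113 = 34.933 V.
P_out = V_A I_A + V_B I_B = 16.388×5.02 + 34.933×5.81 = 82.268 + 202.96 = 285.23 W.
Ideal ⇒ P_in = P_out, so I_p = P_out/V_p = 285.23/240 = 1.19 A.

I_p ≈ 1.19 A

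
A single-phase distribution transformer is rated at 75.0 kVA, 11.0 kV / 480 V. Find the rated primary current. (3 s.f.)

I_p = S/V_p = 75000/11000 = 6.82 A.

I_p ≈ 6.82 A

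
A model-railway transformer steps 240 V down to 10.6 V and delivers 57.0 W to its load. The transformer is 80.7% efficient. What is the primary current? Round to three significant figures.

P_in = P_out/η = 57.0/0.807 = 70.632 W.
I_p = P_in/V_p = 70.632/240 = 0.294 A.

I_p ≈ 0.294 A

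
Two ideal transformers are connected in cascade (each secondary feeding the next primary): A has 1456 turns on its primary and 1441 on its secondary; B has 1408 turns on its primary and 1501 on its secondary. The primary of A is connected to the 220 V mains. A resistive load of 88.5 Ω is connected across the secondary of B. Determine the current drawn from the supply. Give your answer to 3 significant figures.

After A: V = 220.00 × 1441/1456 = 217.73 V.
After B: V = 217.73 × 1501/1408 = 232.12 V.
I_load = 232.12/88.5 = 2.6228 A, so P_out = 232.12 × 2.6228 = 608.78 W.
All ideal ⇒ P_in = P_out, so I_supply = 608.78/220 = 2.77 A.

I_supply ≈ 2.77 A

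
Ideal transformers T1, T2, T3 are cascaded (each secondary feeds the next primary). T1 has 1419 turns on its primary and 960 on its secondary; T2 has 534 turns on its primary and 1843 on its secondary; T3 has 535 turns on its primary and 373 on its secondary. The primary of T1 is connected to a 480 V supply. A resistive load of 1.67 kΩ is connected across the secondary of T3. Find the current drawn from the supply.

Secondary of T1: V = 480.00 × 960/1419 = 324.74 V.
Secondary of T2: V = 324.74 × 1843/534 = 1120.8 V.
Secondary of T3: V = 1120.8 × 373/535 = 781.39 V.
I_load = 781.39/1670 = 0.46790 A, so P_out = 781.39 × 0.46790 = 365.61 W.
All ideal ⇒ P_in = P_out, so I_supply = 365.61/480 = 0.762 A.

I_supply ≈ 0.762 A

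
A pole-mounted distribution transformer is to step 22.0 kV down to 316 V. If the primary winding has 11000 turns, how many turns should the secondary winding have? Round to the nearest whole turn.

N_s = 158 turns

N_s/N_p = V_s/V_p, so N_s = 11000 × 316/22000 = 158.0 ≈ 158 turns.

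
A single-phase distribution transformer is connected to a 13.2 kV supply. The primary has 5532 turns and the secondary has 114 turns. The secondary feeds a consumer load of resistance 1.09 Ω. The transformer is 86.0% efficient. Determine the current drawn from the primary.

I_p ≈ 5.98 A

V_s = 13200 × 114/5532 = 272.02 V.
I_s = V_s/R = 272.02/1.09 = 249.56 A.
P_out = V_s I_s = 272.02 × 249.56 = 67884 W.
P_in = P_out/η = 67884/0.860 = 78935 W.
I_p = P_in/V_p = 78935/13200 = 5.98 A.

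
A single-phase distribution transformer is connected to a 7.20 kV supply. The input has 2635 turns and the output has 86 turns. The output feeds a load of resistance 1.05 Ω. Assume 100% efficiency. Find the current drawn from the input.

V_out = V_in × N_out/N_in = 7200 × 86/2635 = 234.99 V.
I_out = V_out/R = 234.99/1.05 = 223.80 A.
For an ideal transformer I_in N_in = I_out N_out, so I_in = 223.80 × 86/2635 = 7.30 A.

I_in ≈ 7.30 A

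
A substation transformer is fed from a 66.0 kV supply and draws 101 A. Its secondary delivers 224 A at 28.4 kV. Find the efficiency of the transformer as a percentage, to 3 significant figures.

P_in = 66000 × 101 = 6.66600×10^6 W.
P_out = 28400 × 224 = 6.36160×10^6 W.
η = P_out/P_in = 6.36160×10^6/(6.66600×10^6) = 0.954.

η ≈ 95.4%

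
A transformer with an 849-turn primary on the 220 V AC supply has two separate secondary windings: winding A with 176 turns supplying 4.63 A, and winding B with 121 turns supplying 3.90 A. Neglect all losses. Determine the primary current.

V_A = 220 × 176/849 = 45.607 V; V_B = 220 × 121/849 = 31.355 V.
P_out = V_A I_A + V_B I_B = 45.607×4.63 + 31.355×3.90 = 211.16 + 122.28 = 333.44 W.
Ideal ⇒ P_in = P_out, so I_p = P_out/V_p = 333.44/220 = 1.52 A.

I_p ≈ 1.52 A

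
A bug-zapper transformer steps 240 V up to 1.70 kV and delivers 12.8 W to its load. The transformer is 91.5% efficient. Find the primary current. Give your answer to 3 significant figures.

I_p ≈ 0.0583 A

P_in = P_out/η = 12.8/0.915 = 13.989 W.
I_p = P_in/V_p = 13.989/240 = 0.0583 A.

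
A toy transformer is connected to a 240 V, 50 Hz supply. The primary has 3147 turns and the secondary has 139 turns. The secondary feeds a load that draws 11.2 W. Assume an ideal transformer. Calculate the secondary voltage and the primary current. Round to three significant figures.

V_s ≈ 10.6 V, I_p ≈ 0.0467 A

V_s = V_p × N_s/N_p = 240 × 139/3147 = 10.601 V.
I_s = P/V_s = 11.2/10.601 = 1.0565 A.
I_p = I_s × N_s/N_p = 1.0565 × 139/3147 = 0.0467 A.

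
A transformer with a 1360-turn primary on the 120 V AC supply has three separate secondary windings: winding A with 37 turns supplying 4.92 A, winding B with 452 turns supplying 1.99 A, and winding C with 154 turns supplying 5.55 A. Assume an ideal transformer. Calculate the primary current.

V_A = 120 × 37/1360 = 3.2647 V; V_B = 120 × 452/1360 = 39.882 V; V_C = 120 × 154/1360 = 13.588 V.
P_out = V_A I_A + V_B I_B + V_C I_C = 3.2647×4.92 + 39.882×1.99 + 13.588×5.55 = 16.062 + 79.366 + 75.415 = 170.84 W.
Ideal ⇒ P_in = P_out, so I_p = P_out/V_p = 170.84/120 = 1.42 A.

I_p ≈ 1.42 A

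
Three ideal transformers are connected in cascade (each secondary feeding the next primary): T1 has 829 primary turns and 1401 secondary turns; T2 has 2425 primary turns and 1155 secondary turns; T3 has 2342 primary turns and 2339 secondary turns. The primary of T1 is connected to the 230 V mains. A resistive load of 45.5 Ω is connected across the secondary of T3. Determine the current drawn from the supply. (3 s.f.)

After T1: V = 230.00 × 1401/829 = 388.70 V.
After T2: V = 388.70 × 1155/2425 = 185.13 V.
After T3: V = 185.13 × 2339/2342 = 184.89 V.
I_load = 184.89/45.5 = 4.0636 A, so P_out = 184.89 × 4.0636 = 751.34 W.
All ideal ⇒ P_in = P_out, so I_supply = 751.34/230 = 3.27 A.

I_supply ≈ 3.27 A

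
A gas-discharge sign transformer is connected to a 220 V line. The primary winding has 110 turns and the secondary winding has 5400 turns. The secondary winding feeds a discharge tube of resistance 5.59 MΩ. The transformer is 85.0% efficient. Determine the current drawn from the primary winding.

V_s = 220 × 5400/110 = 10800 V.
I_s = V_s/R = 10800/(5.59×10^6) = 0.0019320 A.
P_out = V_s I_s = 10800 × 0.0019320 = 20.866 W.
P_in = P_out/η = 20.866/0.850 = 24.548 W.
I_p = P_in/V_p = 24.548/220 = 0.112 A.

I_p ≈ 0.112 A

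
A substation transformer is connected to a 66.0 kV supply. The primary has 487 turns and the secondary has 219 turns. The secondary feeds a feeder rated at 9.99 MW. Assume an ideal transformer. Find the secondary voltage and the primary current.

V_s = V_p × N_s/N_p = 66000 × 219/487 = 29680 V.
I_s = P/V_s = 9.99×10^6/29680 = 336.59 A.
I_p = I_s × N_s/N_p = 336.59 × 219/487 = 151 A.

V_s ≈ 29700 V, I_p ≈ 151 A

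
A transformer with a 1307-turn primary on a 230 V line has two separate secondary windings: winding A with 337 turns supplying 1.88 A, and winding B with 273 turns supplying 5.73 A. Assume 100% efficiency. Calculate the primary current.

I_p ≈ 1.68 A

V_A = 230 × 337/1307 = 59.304 V; V_B = 230 × 273/1307 = 48.041 V.
P_out = V_A I_A + V_B I_B = 59.304×1.88 + 48.041×5.73 = 111.49 + 275.28 = 386.77 W.
Ideal ⇒ P_in = P_out, so I_p = P_out/V_p = 386.77/230 = 1.68 A.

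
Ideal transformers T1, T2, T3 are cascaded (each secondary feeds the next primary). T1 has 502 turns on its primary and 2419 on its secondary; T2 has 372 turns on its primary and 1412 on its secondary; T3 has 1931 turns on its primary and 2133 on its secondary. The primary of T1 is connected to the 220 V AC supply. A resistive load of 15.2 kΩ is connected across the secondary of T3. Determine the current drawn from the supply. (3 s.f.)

I_supply ≈ 5.91 A

Secondary of T1: V = 220.00 × 2419/502 = 1060.1 V.
Secondary of T2: V = 1060.1 × 1412/372 = 4023.9 V.
Secondary of T3: V = 4023.9 × 2133/1931 = 4444.8 V.
I_load = 4444.8/15200 = 0.29242 A, so P_out = 4444.8 × 0.29242 = 1299.8 W.
All ideal ⇒ P_in = P_out, so I_supply = 1299.8/220 = 5.91 A.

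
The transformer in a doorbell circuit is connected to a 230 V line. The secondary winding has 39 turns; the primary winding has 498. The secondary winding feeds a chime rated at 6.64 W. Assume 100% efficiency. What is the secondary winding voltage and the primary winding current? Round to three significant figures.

V_s ≈ 18.0 V, I_p ≈ 0.0289 A

V_s = V_p × N_s/N_p = 230 × 39/498 = 18.012 V.
I_s = P/V_s = 6.64/18.012 = 0.36864 A.
I_p = I_s × N_s/N_p = 0.36864 × 39/498 = 0.0289 A.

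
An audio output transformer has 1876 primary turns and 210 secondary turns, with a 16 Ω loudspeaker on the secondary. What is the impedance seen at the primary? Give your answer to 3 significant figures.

Z_p ≈ 1280 Ω

Z_p = (N_p/N_s)² × Z_s = (1876/210)² × 16 = 1280 Ω.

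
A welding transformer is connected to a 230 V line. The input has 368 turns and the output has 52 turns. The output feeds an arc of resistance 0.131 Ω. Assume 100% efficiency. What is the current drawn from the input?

V_out = V_in × N_out/N_in = 230 × 52/368 = 32.500 V.
I_out = V_out/R = 32.500/0.131 = 248.09 A.
For an ideal transformer I_in N_in = I_out N_out, so I_in = 248.09 × 52/368 = 35.1 A.

I_in ≈ 35.1 A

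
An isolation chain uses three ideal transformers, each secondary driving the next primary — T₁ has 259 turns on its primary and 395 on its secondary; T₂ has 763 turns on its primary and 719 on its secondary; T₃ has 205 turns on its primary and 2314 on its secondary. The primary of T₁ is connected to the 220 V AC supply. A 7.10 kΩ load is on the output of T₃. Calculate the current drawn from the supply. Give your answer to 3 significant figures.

Secondary of T₁: V = 220.00 × 395/259 = 335.52 V.
Secondary of T₂: V = 335.52 × 719/763 = 316.17 V.
Secondary of T₃: V = 316.17 × 2314/205 = 3568.9 V.
I_load = 3568.9/7100 = 0.50266 A, so P_out = 3568.9 × 0.50266 = 1793.9 W.
All ideal ⇒ P_in = P_out, so I_supply = 1793.9/220 = 8.15 A.

I_supply ≈ 8.15 A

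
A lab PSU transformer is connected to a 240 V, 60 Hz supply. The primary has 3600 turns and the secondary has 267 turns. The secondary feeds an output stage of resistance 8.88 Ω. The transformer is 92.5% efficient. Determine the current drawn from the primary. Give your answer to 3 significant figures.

I_p ≈ 0.161 A

V_s = 240 × 267/3600 = 17.800 V.
I_s = V_s/R = 17.800/8.88 = 2.0045 A.
P_out = V_s I_s = 17.800 × 2.0045 = 35.680 W.
P_in = P_out/η = 35.680/0.925 = 38.573 W.
I_p = P_in/V_p = 38.573/240 = 0.161 A.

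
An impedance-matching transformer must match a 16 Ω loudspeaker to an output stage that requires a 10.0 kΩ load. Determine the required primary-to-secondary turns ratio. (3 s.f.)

N_p/N_s ≈ 25.0

Z_p/Z_s = (N_p/N_s)², so N_p/N_s = √(10000/16) = √625 = 25.0.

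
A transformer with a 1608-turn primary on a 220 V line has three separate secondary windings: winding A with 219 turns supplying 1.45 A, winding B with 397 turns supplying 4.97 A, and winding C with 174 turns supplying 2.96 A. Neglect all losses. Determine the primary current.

I_p ≈ 1.74 A

V_A = 220 × 219/1608 = 29.963 V; V_B = 220 × 397/1608 = 54.316 V; V_C = 220 × 174/1608 = 23.806 V.
P_out = V_A I_A + V_B I_B + V_C I_C = 29.963×1.45 + 54.316×4.97 + 23.806×2.96 = 43.446 + 269.95 + 70.466 = 383.86 W.
Ideal ⇒ P_in = P_out, so I_p = P_out/V_p = 383.86/220 = 1.74 A.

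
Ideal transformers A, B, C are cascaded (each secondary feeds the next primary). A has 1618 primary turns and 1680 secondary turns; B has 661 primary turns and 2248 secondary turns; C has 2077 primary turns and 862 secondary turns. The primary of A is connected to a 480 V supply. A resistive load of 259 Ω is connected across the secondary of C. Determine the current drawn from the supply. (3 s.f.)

After A: V = 480.00 × 1680/1618 = 498.39 V.
After B: V = 498.39 × 2248/661 = 1695.0 V.
After C: V = 1695.0 × 862/2077 = 703.46 V.
I_load = 703.46/259 = 2.7161 A, so P_out = 703.46 × 2.7161 = 1910.6 W.
All ideal ⇒ P_in = P_out, so I_supply = 1910.6/480 = 3.98 A.

I_supply ≈ 3.98 A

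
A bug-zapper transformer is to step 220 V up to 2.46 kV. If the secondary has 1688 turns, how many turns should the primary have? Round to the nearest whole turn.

N_p = 151 turns

N_p/N_s = V_p/V_s, so N_p = 1688 × 220/2460 = 151.0 ≈ 151 turns.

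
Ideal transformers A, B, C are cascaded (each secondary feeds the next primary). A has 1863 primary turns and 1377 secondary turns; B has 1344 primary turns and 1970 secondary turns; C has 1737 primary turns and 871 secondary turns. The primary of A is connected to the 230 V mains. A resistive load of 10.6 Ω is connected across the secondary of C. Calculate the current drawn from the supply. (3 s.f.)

After A: V = 230.00 × 1377/1863 = 170.00 V.
After B: V = 170.00 × 1970/1344 = 249.18 V.
After C: V = 249.18 × 871/1737 = 124.95 V.
I_load = 124.95/10.6 = 11.788 A, so P_out = 124.95 × 11.788 = 1472.9 W.
All ideal ⇒ P_in = P_out, so I_supply = 1472.9/230 = 6.40 A.

I_supply ≈ 6.40 A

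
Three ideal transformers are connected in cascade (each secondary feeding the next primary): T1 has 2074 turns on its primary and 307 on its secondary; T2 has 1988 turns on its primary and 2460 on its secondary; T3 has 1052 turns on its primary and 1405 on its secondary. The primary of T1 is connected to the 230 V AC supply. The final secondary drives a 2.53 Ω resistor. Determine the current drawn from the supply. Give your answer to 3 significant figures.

After T1: V = 230.00 × 307/2074 = 34.045 V.
After T2: V = 34.045 × 2460/1988 = 42.129 V.
After T3: V = 42.129 × 1405/1052 = 56.265 V.
I_load = 56.265/2.53 = 22.239 A, so P_out = 56.265 × 22.239 = 1251.3 W.
All ideal ⇒ P_in = P_out, so I_supply = 1251.3/230 = 5.44 A.

I_supply ≈ 5.44 A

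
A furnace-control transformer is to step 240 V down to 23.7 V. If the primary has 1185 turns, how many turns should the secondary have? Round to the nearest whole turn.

N_s = 117 turns

N_s/N_p = V_s/V_p, so N_s = 1185 × 23.7/240 = 117.0 ≈ 117 turns.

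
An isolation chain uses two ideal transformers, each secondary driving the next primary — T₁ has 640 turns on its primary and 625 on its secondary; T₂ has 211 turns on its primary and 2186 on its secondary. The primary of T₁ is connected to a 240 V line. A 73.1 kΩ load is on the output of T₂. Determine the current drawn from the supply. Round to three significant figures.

After T₁: V = 240.00 × 625/640 = 234.38 V.
After T₂: V = 234.38 × 2186/211 = 2428.2 V.
I_load = 2428.2/73100 = 0.033217 A, so P_out = 2428.2 × 0.033217 = 80.657 W.
All ideal ⇒ P_in = P_out, so I_supply = 80.657/240 = 0.336 A.

I_supply ≈ 0.336 A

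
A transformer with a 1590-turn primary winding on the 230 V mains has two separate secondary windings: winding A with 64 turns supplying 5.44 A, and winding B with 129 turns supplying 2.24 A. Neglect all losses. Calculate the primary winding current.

V_A = 230 × 64/1590 = 9.2579 V; V_B = 230 × 129/1590 = 18.660 V.
P_out = V_A I_A + V_B I_B = 9.2579×5.44 + 18.660×2.24 = 50.363 + 41.799 = 92.162 W.
Ideal ⇒ P_in = P_out, so I_p = P_out/V_p = 92.162/230 = 0.401 A.

I_p ≈ 0.401 A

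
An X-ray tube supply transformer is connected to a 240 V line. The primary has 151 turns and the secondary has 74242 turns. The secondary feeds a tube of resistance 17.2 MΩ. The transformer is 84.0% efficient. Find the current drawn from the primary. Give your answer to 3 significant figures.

I_p ≈ 4.02 A

V_s = 240 × 74242/151 = 118000 V.
I_s = V_s/R = 118000/(1.72×10^7) = 0.0068605 A.
P_out = V_s I_s = 118000 × 0.0068605 = 809.54 W.
P_in = P_out/η = 809.54/0.840 = 963.74 W.
I_p = P_in/V_p = 963.74/240 = 4.02 A.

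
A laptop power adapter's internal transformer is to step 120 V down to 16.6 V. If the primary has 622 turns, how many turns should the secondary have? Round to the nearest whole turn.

N_s = 86 turns

N_s/N_p = V_s/V_p, so N_s = 622 × 16.6/120 = 86.0 ≈ 86 turns.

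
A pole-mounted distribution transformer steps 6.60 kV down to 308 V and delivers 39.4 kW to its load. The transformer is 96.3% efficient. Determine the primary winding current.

I_p ≈ 6.20 A

P_in = P_out/η = 39400/0.963 = 40914 W.
I_p = P_in/V_p = 40914/6600 = 6.20 A.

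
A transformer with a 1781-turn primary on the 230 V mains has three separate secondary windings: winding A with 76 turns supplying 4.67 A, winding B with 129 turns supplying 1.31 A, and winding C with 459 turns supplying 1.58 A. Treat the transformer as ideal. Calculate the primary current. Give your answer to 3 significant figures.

I_p ≈ 0.701 A

V_A = 230 × 76/1781 = 9.8147 V; V_B = 230 × 129/1781 = 16.659 V; V_C = 230 × 459/1781 = 59.276 V.
P_out = V_A I_A + V_B I_B + V_C I_C = 9.8147×4.67 + 16.659×1.31 + 59.276×1.58 = 45.835 + 21.824 + 93.656 = 161.31 W.
Ideal ⇒ P_in = P_out, so I_p = P_out/V_p = 161.31/230 = 0.701 A.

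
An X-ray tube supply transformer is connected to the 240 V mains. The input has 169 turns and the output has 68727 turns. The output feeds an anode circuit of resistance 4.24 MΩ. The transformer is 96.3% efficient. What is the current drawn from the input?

I_in ≈ 9.72 A

V_out = 240 × 68727/169 = 97600 V.
I_out = V_out/R = 97600/(4.24×10^6) = 0.023019 A.
P_out = V_out I_out = 97600 × 0.023019 = 2246.7 W.
P_in = P_out/η = 2246.7/0.963 = 2333.0 W.
I_in = P_in/V_in = 2333.0/240 = 9.72 A.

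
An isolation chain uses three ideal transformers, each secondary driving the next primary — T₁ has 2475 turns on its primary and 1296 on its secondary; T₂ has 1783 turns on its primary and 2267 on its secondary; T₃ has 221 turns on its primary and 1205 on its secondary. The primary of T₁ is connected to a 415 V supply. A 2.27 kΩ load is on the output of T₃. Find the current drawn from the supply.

I_supply ≈ 2.41 A

Secondary of T₁: V = 415.00 × 1296/2475 = 217.31 V.
Secondary of T₂: V = 217.31 × 2267/1783 = 276.30 V.
Secondary of T₃: V = 276.30 × 1205/221 = 1506.5 V.
I_load = 1506.5/2270 = 0.66366 A, so P_out = 1506.5 × 0.66366 = 999.82 W.
All ideal ⇒ P_in = P_out, so I_supply = 999.82/415 = 2.41 A.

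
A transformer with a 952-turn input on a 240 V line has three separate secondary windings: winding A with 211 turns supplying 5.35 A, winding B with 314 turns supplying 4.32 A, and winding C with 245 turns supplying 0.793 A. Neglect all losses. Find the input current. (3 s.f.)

V_A = 240 × 211/952 = 53.193 V; V_B = 240 × 314/952 = 79.160 V; V_C = 240 × 245/952 = 61.765 V.
P_out = V_A I_A + V_B I_B + V_C I_C = 53.193×5.35 + 79.160×4.32 + 61.765×0.793 = 284.58 + 341.97 + 48.979 = 675.53 W.
Ideal ⇒ P_in = P_out, so I_in = P_out/V_in = 675.53/240 = 2.81 A.

I_in ≈ 2.81 A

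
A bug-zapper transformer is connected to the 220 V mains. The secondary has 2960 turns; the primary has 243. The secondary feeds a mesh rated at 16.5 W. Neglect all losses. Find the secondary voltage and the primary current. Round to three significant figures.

V_s ≈ 2680 V, I_p ≈ 0.0750 A

V_s = V_p × N_s/N_p = 220 × 2960/243 = 2679.8 V.
I_s = P/V_s = 16.5/2679.8 = 0.0061571 A.
I_p = I_s × N_s/N_p = 0.0061571 × 2960/243 = 0.0750 A.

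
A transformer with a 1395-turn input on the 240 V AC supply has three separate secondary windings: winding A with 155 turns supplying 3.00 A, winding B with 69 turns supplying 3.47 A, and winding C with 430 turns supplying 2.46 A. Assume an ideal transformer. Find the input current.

V_A = 240 × 155/1395 = 26.667 V; V_B = 240 × 69/1395 = 11.871 V; V_C = 240 × 430/1395 = 73.978 V.
P_out = V_A I_A + V_B I_B + V_C I_C = 26.667×3.00 + 11.871×3.47 + 73.978×2.46 = 80.000 + 41.192 + 181.99 = 303.18 W.
Ideal ⇒ P_in = P_out, so I_in = P_out/V_in = 303.18/240 = 1.26 A.

I_in ≈ 1.26 A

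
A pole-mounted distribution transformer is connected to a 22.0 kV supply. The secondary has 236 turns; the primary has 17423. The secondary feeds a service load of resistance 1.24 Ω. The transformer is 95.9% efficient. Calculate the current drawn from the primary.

I_p ≈ 3.39 A

V_s = 22000 × 236/17423 = 298.00 V.
I_s = V_s/R = 298.00/1.24 = 240.32 A.
P_out = V_s I_s = 298.00 × 240.32 = 71615 W.
P_in = P_out/η = 71615/0.959 = 74676 W.
I_p = P_in/V_p = 74676/22000 = 3.39 A.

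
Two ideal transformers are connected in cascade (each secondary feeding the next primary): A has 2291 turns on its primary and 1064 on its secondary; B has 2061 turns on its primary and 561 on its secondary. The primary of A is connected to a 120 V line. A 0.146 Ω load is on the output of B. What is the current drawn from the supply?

Secondary of A: V = 120.00 × 1064/2291 = 55.731 V.
Secondary of B: V = 55.731 × 561/2061 = 15.170 V.
I_load = 15.170/0.146 = 103.90 A, so P_out = 15.170 × 103.90 = 1576.2 W.
All ideal ⇒ P_in = P_out, so I_supply = 1576.2/120 = 13.1 A.

I_supply ≈ 13.1 A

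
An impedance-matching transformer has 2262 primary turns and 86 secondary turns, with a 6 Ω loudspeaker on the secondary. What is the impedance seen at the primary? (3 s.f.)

Z_p ≈ 4150 Ω

Z_p = (N_p/N_s)² × Z_s = (2262/86)² × 6 = 4150 Ω.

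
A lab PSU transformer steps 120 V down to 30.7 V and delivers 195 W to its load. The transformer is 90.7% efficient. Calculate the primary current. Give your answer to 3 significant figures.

P_in = P_out/η = 195/0.907 = 214.99 W.
I_p = P_in/V_p = 214.99/120 = 1.79 A.

I_p ≈ 1.79 A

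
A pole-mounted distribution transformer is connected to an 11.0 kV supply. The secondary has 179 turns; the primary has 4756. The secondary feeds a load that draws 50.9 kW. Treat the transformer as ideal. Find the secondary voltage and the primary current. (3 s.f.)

V_s = V_p × N_s/N_p = 11000 × 179/4756 = 414.00 V.
I_s = P/V_s = 50900/414.00 = 122.95 A.
I_p = I_s × N_s/N_p = 122.95 × 179/4756 = 4.63 A.

V_s ≈ 414 V, I_p ≈ 4.63 A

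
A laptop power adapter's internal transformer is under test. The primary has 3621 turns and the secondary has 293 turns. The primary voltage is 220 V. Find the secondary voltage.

V_s/V_p = N_s/N_p, so V_s = 220 × 293/3621 = 17.8 V.

V_s ≈ 17.8 V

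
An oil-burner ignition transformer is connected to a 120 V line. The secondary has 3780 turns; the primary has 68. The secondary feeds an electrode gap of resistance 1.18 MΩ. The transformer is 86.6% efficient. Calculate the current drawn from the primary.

I_p ≈ 0.363 A

V_s = 120 × 3780/68 = 6670.6 V.
I_s = V_s/R = 6670.6/(1.18×10^6) = 0.0056530 A.
P_out = V_s I_s = 6670.6 × 0.0056530 = 37.709 W.
P_in = P_out/η = 37.709/0.866 = 43.544 W.
I_p = P_in/V_p = 43.544/120 = 0.363 A.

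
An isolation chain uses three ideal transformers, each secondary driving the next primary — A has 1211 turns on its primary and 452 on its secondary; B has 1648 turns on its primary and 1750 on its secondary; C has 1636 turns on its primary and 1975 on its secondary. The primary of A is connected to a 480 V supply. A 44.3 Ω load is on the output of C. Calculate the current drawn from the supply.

I_supply ≈ 2.48 A

Secondary of A: V = 480.00 × 452/1211 = 179.16 V.
Secondary of B: V = 179.16 × 1750/1648 = 190.25 V.
Secondary of C: V = 190.25 × 1975/1636 = 229.67 V.
I_load = 229.67/44.3 = 5.1844 A, so P_out = 229.67 × 5.1844 = 1190.7 W.
All ideal ⇒ P_in = P_out, so I_supply = 1190.7/480 = 2.48 A.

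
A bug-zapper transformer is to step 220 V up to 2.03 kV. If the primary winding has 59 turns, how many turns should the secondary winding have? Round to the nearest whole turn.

N_s/N_p = V_s/V_p, so N_s = 59 × 2030/220 = 544.4 ≈ 544 turns.

N_s = 544 turns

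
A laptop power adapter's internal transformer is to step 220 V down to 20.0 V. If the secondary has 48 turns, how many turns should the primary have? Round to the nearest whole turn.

N_p/N_s = V_p/V_s, so N_p = 48 × 220/20.0 = 528.0 ≈ 528 turns.

N_p = 528 turns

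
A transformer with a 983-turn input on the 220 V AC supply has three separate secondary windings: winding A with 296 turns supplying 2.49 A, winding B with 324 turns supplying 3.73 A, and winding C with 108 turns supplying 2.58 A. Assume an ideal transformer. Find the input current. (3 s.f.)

I_in ≈ 2.26 A

V_A = 220 × 296/983 = 66.246 V; V_B = 220 × 324/983 = 72.513 V; V_C = 220 × 108/983 = 24.171 V.
P_out = V_A I_A + V_B I_B + V_C I_C = 66.246×2.49 + 72.513×3.73 + 24.171×2.58 = 164.95 + 270.47 + 62.361 = 497.79 W.
Ideal ⇒ P_in = P_out, so I_in = P_out/V_in = 497.79/220 = 2.26 A.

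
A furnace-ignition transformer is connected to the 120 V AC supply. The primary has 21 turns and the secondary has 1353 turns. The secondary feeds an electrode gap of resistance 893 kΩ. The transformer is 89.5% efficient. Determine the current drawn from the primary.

V_s = 120 × 1353/21 = 7731.4 V.
I_s = V_s/R = 7731.4/893000 = 0.0086578 A.
P_out = V_s I_s = 7731.4 × 0.0086578 = 66.937 W.
P_in = P_out/η = 66.937/0.895 = 74.790 W.
I_p = P_in/V_p = 74.790/120 = 0.623 A.

I_p ≈ 0.623 A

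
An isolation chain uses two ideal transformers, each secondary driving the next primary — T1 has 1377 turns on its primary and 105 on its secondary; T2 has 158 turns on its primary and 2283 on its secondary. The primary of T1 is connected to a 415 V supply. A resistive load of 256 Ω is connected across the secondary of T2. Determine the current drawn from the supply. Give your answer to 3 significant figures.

Secondary of T1: V = 415.00 × 105/1377 = 31.645 V.
Secondary of T2: V = 31.645 × 2283/158 = 457.25 V.
I_load = 457.25/256 = 1.7861 A, so P_out = 457.25 × 1.7861 = 816.70 W.
All ideal ⇒ P_in = P_out, so I_supply = 816.70/415 = 1.97 A.

I_supply ≈ 1.97 A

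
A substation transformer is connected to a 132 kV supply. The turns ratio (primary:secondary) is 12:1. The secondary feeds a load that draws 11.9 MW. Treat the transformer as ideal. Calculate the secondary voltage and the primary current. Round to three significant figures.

V_s ≈ 11000 V, I_p ≈ 90.2 A

V_s = V_p × N_s/N_p = 132000 × 1/12 = 11000 V.
I_s = P/V_s = 1.19×10^7/11000 = 1081.8 A.
I_p = I_s × N_s/N_p = 1081.8 × 1/12 = 90.2 A.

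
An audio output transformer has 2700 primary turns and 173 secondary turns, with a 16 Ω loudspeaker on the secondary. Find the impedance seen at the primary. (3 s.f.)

Z_p = (N_p/N_s)² × Z_s = (2700/173)² × 16 = 3900 Ω.

Z_p ≈ 3900 Ω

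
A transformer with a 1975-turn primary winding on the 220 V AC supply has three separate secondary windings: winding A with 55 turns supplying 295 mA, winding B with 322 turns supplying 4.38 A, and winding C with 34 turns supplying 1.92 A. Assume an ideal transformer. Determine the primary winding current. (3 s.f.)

I_p ≈ 0.755 A

V_A = 220 × 55/1975 = 6.1266 V; V_B = 220 × 322/1975 = 35.868 V; V_C = 220 × 34/1975 = 3.7873 V.
P_out = V_A I_A + V_B I_B + V_C I_C = 6.1266×0.295 + 35.868×4.38 + 3.7873×1.92 = 1.8073 + 157.10 + 7.2717 = 166.18 W.
Ideal ⇒ P_in = P_out, so I_p = P_out/V_p = 166.18/220 = 0.755 A.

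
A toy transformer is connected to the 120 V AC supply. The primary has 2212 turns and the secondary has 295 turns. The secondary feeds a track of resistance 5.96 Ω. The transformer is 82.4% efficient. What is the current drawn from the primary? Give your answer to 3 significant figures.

V_s = 120 × 295/2212 = 16.004 V.
I_s = V_s/R = 16.004/5.96 = 2.6852 A.
P_out = V_s I_s = 16.004 × 2.6852 = 42.972 W.
P_in = P_out/η = 42.972/0.824 = 52.151 W.
I_p = P_in/V_p = 52.151/120 = 0.435 A.

I_p ≈ 0.435 A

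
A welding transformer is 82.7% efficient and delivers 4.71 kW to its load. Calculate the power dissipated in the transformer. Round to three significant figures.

P_loss ≈ 985 W

P_in = P_out/η = 4710/0.827 = 5695.28 W.
P_loss = P_in − P_out = 5695.28 − 4710 = 985 W.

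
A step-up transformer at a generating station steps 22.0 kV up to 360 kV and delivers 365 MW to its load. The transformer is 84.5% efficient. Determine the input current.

P_in = P_out/η = 3.65×10^8/0.845 = 4.3195×10^8 W.
I_in = P_in/V_in = 4.3195×10^8/22000 = 19600 A.

I_in ≈ 19600 A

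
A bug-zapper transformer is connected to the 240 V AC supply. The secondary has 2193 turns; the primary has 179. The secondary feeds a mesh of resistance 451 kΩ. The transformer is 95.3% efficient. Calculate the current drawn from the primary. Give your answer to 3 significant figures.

I_p ≈ 0.0838 A

V_s = 240 × 2193/179 = 2940.3 V.
I_s = V_s/R = 2940.3/451000 = 0.0065196 A.
P_out = V_s I_s = 2940.3 × 0.0065196 = 19.170 W.
P_in = P_out/η = 19.170/0.953 = 20.115 W.
I_p = P_in/V_p = 20.115/240 = 0.0838 A.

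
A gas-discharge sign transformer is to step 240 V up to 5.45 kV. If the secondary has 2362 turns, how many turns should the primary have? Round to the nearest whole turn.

N_p/N_s = V_p/V_s, so N_p = 2362 × 240/5450 = 104.0 ≈ 104 turns.

N_p = 104 turns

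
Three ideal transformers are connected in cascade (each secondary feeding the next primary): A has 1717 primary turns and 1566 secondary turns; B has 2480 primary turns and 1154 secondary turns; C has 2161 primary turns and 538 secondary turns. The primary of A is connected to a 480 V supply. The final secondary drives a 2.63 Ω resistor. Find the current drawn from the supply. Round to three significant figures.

After A: V = 480.00 × 1566/1717 = 437.79 V.
After B: V = 437.79 × 1154/2480 = 203.71 V.
After C: V = 203.71 × 538/2161 = 50.716 V.
I_load = 50.716/2.63 = 19.284 A, so P_out = 50.716 × 19.284 = 977.99 W.
All ideal ⇒ P_in = P_out, so I_supply = 977.99/480 = 2.04 A.

I_supply ≈ 2.04 A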